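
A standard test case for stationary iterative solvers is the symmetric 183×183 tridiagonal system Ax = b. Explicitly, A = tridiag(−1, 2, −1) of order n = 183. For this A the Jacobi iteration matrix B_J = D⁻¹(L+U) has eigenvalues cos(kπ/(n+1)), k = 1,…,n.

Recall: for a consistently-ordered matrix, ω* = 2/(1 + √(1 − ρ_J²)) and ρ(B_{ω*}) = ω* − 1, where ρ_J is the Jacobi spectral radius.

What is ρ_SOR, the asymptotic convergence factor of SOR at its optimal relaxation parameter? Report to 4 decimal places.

½·tridiag(1,0,1) at n=183: λ_k = cos(kπ/184); max |λ| at k=1 ⇒ ρ_J = cos(π/184) ≈ 0.9999.
root = sin(π/184) = 0.01707  (since 1−cos² = sin²).
Young: ω* = 2/(1+√(1−ρ_J²)) = 2/(1+0.01707) = 2/1.01707 = 1.9664.
[ρ_SOR] ω* − 1 = 0.9664.

ρ_SOR = 0.9664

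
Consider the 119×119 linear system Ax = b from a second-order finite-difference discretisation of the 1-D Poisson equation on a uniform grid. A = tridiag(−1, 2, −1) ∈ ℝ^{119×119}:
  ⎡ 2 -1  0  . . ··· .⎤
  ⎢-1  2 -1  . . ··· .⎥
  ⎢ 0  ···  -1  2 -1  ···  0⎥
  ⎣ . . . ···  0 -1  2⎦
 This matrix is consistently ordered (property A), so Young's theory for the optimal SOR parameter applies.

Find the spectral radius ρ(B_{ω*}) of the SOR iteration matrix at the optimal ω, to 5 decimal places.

ρ_SOR = 0.94898

[ρ_J] n=119: ρ(B_J) = cos(π/(n+1)) = cos(π/120) = 0.99966.
√(1 − cos²(π/120)) = sin(π/120) ≈ 0.026177.
Young: ω* = 2/(1+√(1−ρ_J²)) = 2/(1+0.026177) = 2/1.026177 = 1.94898.
Hence ρ(B_{ω*}) = 1.94898 − 1 = 0.94898.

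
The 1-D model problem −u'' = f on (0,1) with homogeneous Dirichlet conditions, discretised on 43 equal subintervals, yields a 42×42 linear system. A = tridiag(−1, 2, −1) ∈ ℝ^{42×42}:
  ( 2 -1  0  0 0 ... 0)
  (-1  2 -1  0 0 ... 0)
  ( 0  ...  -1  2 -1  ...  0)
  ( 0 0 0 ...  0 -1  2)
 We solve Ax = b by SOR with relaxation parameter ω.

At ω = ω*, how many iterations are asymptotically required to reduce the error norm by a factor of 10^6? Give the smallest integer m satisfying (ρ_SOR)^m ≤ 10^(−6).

With n=42, ρ(Jacobi) = cos(π/43) = 0.9973323.
1 − cos²(π/43) = sin²(π/43) ⇒ √(1−ρ_J²) = sin(π/43) = 0.0729953.
[ω*] 2 ÷ (1 + 0.0729953) = 2 ÷ 1.0729953 = 1.8639411.
ρ_SOR = ω* − 1 = 1.8639411 − 1 = 0.8639411.
Need (0.8639411)^m ≤ 10^(−6): m ≥ 6·ln10/|ln 0.8639411| = 13.8155/0.146251 = 94.464 ⇒ m = 95.

m = 95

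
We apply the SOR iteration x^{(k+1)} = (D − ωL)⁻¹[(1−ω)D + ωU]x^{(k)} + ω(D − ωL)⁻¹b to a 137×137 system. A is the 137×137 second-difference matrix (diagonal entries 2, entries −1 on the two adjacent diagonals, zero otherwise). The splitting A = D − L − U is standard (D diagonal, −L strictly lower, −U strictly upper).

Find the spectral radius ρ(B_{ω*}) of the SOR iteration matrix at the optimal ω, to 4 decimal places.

ρ_SOR = 0.9555

½·tridiag(1,0,1) at n=137: λ_k = cos(kπ/138); max |λ| at k=1 ⇒ ρ_J = cos(π/138) ≈ 0.9997.
√(1 − cos²(π/138)) = sin(π/138) ≈ 0.02276.
So ω* = 2/1.02276 = 1.9555 (Young).
At ω = 1.9555 every |λ(B_ω)| = ω−1, so ρ_SOR = 0.9555.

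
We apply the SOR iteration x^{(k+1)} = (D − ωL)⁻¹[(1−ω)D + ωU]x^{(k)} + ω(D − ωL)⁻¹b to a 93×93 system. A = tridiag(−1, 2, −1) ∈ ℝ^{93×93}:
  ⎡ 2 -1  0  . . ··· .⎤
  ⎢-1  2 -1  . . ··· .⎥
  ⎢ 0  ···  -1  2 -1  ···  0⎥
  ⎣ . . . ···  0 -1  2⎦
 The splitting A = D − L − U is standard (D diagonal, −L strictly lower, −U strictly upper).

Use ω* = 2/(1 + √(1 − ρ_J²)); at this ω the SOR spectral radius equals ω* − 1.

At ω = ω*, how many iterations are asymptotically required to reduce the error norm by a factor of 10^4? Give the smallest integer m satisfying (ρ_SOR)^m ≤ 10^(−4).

m = 138

n=93: λ(B_J) = 1 − λ(A)/2 = cos(kπ/94); k=1 gives ρ_J = 0.9994416.
√(1 − cos²(π/94)) = sin(π/94) ≈ 0.0334150.
ω* = 2/(1 + 0.0334150) = 2/1.0334150 = 1.9353309.
[ρ_SOR] ω* − 1 = 0.9353309.
ρ_SOR^m ≤ 10^(−4) ⇔ m ≥ 4·ln10/(−ln 0.9353309) = 9.21034/0.0668549 = 137.766; m = ⌈137.766⌉ = 138.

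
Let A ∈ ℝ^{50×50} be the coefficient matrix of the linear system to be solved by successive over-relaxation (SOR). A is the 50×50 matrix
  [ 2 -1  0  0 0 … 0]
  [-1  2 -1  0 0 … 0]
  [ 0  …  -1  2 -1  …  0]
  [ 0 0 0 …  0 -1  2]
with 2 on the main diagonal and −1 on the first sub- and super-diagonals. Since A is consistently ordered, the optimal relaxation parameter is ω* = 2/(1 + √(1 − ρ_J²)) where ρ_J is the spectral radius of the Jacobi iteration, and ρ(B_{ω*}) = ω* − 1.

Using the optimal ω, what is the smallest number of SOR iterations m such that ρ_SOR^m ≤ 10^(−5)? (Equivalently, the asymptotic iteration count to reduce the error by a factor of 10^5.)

B_J for the 50×50 system has eigenvalues cos(kπ/51); ρ_J = cos(π/51) = 0.9981033.
root = sin(π/51) = 0.0615609  (since 1−cos² = sin²).
ω* = 2/(1+0.0615609) = 1.8840181
[ρ_SOR] ω* − 1 = 0.8840181.
Need (0.8840181)^m ≤ 10^(−5): m ≥ 5·ln10/|ln 0.8840181| = 11.5129/0.123278 = 93.390 ⇒ m = 94.

m = 94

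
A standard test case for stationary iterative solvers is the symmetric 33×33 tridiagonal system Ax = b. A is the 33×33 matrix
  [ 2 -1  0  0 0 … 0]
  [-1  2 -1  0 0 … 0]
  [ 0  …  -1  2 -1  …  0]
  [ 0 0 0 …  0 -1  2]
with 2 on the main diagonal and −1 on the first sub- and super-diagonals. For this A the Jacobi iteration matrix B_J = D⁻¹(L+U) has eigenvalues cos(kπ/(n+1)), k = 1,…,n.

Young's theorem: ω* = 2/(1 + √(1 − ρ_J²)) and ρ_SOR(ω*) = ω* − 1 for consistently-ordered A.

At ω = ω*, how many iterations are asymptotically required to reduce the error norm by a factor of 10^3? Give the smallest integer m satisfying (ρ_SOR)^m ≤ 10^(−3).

n=33: λ(B_J) = 1 − λ(A)/2 = cos(kπ/34); k=1 gives ρ_J = 0.9957342.
√(1−ρ_J²) = |sin(π/34)| = 0.0922684
[ω*] 2 ÷ (1 + 0.0922684) = 2 ÷ 1.0922684 = 1.8310518.
At ω = 1.8310518 every |λ(B_ω)| = ω−1, so ρ_SOR = 0.8310518.
m ≥ 3·ln10 / (−ln 0.8310518) = 37.327; smallest integer m = 38.

m = 38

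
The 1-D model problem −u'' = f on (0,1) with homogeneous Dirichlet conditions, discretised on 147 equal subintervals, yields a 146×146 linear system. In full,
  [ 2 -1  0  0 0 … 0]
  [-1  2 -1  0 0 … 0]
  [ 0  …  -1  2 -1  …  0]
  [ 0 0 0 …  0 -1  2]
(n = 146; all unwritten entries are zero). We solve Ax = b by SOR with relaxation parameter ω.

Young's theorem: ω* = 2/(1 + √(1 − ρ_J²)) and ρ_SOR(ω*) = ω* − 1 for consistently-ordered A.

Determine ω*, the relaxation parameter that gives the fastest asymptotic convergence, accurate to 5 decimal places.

ω* = 1.95815

[ρ_J] n=146: ρ(B_J) = cos(π/(n+1)) = cos(π/147) = 0.99977.
root = sin(π/147) = 0.021370  (since 1−cos² = sin²).
ω* = 2 / (1 + 0.021370) = 2 / 1.021370 ≈ 1.95815.
and ρ(B_{ω*}) = 1.95815 − 1 = 0.95815.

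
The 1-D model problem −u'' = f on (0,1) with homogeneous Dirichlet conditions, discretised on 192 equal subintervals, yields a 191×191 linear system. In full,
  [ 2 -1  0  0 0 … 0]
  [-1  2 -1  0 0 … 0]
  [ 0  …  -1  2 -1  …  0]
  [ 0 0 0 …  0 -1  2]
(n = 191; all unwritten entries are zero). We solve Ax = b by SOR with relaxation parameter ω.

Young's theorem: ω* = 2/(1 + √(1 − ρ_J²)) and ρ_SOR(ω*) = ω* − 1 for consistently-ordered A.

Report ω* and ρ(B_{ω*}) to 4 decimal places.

ω* = 1.9678, ρ_SOR = 0.9678

With n=191, ρ(Jacobi) = cos(π/192) = 0.9999.
√(1−ρ_J²) = |sin(π/192)| = 0.01636
[ω*] 2 ÷ (1 + 0.01636) = 2 ÷ 1.01636 = 1.9678.
[ρ_SOR] ω* − 1 = 0.9678.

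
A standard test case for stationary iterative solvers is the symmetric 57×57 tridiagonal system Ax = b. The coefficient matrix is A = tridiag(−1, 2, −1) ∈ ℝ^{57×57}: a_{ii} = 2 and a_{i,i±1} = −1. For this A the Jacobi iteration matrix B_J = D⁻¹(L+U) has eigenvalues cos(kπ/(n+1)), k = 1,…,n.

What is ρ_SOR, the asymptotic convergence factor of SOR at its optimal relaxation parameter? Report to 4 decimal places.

B_J for the 57×57 system has eigenvalues cos(kπ/58); ρ_J = cos(π/58) = 0.9985.
root = sin(π/58) = 0.05414  (since 1−cos² = sin²).
Young: ω* = 2/(1+√(1−ρ_J²)) = 2/(1+0.05414) = 2/1.05414 = 1.8973.
ρ_SOR = ω* − 1 = 1.8973 − 1 = 0.8973.

ρ_SOR = 0.8973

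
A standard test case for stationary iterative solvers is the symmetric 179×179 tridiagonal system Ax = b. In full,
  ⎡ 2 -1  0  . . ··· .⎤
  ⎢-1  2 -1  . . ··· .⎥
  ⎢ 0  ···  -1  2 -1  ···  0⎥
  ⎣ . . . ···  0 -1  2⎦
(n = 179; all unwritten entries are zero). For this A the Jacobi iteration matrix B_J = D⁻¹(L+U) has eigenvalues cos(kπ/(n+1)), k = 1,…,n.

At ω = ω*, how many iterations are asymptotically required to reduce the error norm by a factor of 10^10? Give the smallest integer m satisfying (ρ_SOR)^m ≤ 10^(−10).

m = 660

With n=179, ρ(Jacobi) = cos(π/180) = 0.9998477.
root = sin(π/180) = 0.0174524  (since 1−cos² = sin²).
[ω*] 2 ÷ (1 + 0.0174524) = 2 ÷ 1.0174524 = 1.9656939.
ρ_SOR = ω* − 1 = 1.9656939 − 1 = 0.9656939.
m ≥ 10·ln10 / (−ln 0.9656939) = 659.609; smallest integer m = 660.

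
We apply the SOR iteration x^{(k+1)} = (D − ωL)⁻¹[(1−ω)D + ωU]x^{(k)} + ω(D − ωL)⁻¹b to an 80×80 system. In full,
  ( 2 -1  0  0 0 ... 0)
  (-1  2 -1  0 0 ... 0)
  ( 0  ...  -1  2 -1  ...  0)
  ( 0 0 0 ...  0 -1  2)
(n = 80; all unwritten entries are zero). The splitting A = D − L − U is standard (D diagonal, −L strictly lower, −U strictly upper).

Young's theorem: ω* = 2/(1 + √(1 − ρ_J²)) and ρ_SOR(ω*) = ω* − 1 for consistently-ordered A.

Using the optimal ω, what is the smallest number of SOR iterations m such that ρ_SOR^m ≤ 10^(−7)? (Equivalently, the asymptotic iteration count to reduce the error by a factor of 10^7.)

m = 208

½·tridiag(1,0,1) at n=80: λ_k = cos(kπ/81); max |λ| at k=1 ⇒ ρ_J = cos(π/81) ≈ 0.9992480.
1 − cos²(π/81) = sin²(π/81) ⇒ √(1−ρ_J²) = sin(π/81) = 0.0387754.
Then 2/(1+√(1−ρ_J²)) = 2/(1+0.0387754); ω* = 2/1.0387754 = 1.9253440.
ρ_SOR = ω* − 1 = 1.9253440 − 1 = 0.9253440.
Need (0.9253440)^m ≤ 10^(−7): m ≥ 7·ln10/|ln 0.9253440| = 16.1181/0.0775897 = 207.735 ⇒ m = 208.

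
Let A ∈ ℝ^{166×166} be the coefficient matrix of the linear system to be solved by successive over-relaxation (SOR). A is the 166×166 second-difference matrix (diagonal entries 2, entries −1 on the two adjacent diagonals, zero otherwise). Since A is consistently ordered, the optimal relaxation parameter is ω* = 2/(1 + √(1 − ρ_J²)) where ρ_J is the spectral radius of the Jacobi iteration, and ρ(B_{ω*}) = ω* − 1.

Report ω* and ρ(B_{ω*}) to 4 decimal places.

ρ_J = max_k |cos(kπ/167)| = cos(π/167) = 0.9998
root = sin(π/167) = 0.01881  (since 1−cos² = sin²).
Then 2/(1+√(1−ρ_J²)) = 2/(1+0.01881); ω* = 2/1.01881 = 1.9631.
ρ_SOR = ω* − 1 ≈ 0.9631.

ω* = 1.9631, ρ_SOR = 0.9631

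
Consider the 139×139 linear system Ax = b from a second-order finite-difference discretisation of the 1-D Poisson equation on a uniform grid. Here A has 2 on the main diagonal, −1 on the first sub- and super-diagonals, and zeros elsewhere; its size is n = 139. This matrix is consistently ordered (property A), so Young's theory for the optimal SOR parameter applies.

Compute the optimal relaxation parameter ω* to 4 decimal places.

[ρ_J] n=139: ρ(B_J) = cos(π/(n+1)) = cos(π/140) = 0.9997.
√(1−ρ_J²) = |sin(π/140)| = 0.02244
ω* = 2 / (1 + 0.02244) = 2 / 1.02244 ≈ 1.9561.
ρ(B_{ω*}) = ω*−1 = 0.9561

ω* = 1.9561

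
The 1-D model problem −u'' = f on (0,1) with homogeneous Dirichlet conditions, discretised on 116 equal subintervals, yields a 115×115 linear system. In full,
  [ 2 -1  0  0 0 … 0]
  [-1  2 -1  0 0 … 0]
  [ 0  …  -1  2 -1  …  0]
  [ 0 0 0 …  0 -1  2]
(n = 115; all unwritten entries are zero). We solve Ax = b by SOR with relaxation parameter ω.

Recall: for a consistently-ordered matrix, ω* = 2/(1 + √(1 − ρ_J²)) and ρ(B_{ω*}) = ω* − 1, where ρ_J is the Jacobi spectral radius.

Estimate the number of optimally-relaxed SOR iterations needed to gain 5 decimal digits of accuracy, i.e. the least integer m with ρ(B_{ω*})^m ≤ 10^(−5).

n=115: λ(B_J) = 1 − λ(A)/2 = cos(kπ/116); k=1 gives ρ_J = 0.9996333.
root = sin(π/116) = 0.0270794  (since 1−cos² = sin²).
So ω* = 2/1.0270794 = 1.9472691 (Young).
Hence ρ(B_{ω*}) = 1.9472691 − 1 = 0.9472691.
Need (0.9472691)^m ≤ 10^(−5): m ≥ 5·ln10/|ln 0.9472691| = 11.5129/0.0541721 = 212.525 ⇒ m = 213.

m = 213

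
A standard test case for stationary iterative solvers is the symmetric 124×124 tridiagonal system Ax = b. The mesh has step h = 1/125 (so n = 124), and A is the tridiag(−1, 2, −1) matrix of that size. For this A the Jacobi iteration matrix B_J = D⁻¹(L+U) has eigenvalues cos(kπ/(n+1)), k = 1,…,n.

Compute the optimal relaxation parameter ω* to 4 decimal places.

ω* = 1.9510

spectrum of D⁻¹(L+U) = {cos(kπ/125) : 1≤k≤124}; ρ_J = cos(π/125) = 0.9997.
√(1−ρ_J²) simplifies to sin(π/125) = 0.02513.
So ω* = 2/1.02513 = 1.9510 (Young).
[ρ_SOR] ω* − 1 = 0.9510.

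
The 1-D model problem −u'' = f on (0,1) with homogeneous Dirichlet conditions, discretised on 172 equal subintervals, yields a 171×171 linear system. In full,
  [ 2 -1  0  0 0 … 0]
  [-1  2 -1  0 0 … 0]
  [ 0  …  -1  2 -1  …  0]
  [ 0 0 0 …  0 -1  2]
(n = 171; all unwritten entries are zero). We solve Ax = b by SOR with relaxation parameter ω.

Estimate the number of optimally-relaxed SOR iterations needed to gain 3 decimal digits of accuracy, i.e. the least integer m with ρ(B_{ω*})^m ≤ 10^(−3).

m = 190

[ρ_J] n=171: ρ(B_J) = cos(π/(n+1)) = cos(π/172) = 0.9998332.
√(1 − cos²(π/172)) = sin(π/172) ≈ 0.0182641.
Young: ω* = 2/(1+√(1−ρ_J²)) = 2/(1+0.0182641) = 2/1.0182641 = 1.9641270.
Hence ρ(B_{ω*}) = 1.9641270 − 1 = 0.9641270.
3·ln10 = 6.90776; −ln(0.9641270) = 0.0365323; m = ⌈6.90776/0.0365323⌉ = ⌈189.086⌉ = 190.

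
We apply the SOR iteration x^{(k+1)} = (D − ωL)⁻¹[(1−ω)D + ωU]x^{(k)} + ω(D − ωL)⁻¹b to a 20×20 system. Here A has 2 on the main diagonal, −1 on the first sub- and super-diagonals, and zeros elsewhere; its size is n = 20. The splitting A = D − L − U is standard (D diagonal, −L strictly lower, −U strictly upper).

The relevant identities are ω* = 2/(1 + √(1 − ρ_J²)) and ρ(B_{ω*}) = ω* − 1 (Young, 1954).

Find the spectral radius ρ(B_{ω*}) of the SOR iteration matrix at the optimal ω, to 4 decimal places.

½·tridiag(1,0,1) at n=20: λ_k = cos(kπ/21); max |λ| at k=1 ⇒ ρ_J = cos(π/21) ≈ 0.9888.
√(1−ρ_J²) simplifies to sin(π/21) = 0.14904.
So ω* = 2/1.14904 = 1.7406 (Young).
ρ_SOR = ω* − 1 = 1.7406 − 1 = 0.7406.

ρ_SOR = 0.7406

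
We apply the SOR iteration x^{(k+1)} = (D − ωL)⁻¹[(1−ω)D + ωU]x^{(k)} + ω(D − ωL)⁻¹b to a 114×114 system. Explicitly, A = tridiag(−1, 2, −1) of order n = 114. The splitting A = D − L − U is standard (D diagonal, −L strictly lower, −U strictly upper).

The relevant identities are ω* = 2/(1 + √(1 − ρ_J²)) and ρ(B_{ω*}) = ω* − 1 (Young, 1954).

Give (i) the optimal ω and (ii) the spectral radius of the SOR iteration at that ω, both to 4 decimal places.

ω* = 1.9468, ρ_SOR = 0.9468

½·tridiag(1,0,1) at n=114: λ_k = cos(kπ/115); max |λ| at k=1 ⇒ ρ_J = cos(π/115) ≈ 0.9996.
root = sin(π/115) = 0.02731  (since 1−cos² = sin²).
ω* = 2/(1+0.02731) = 1.9468
[ρ_SOR] ω* − 1 = 0.9468.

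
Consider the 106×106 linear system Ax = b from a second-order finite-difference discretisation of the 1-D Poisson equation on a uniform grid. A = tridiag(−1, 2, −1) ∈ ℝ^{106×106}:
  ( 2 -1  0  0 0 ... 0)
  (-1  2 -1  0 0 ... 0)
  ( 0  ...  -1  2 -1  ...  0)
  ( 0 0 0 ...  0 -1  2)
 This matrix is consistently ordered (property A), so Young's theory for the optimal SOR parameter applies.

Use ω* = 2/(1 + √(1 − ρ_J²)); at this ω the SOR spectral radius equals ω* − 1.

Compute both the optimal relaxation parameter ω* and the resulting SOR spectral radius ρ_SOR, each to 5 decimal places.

ω* = 1.94296, ρ_SOR = 0.94296

[ρ_J] n=106: ρ(B_J) = cos(π/(n+1)) = cos(π/107) = 0.99957.
1 − cos²(π/107) = sin²(π/107) ⇒ √(1−ρ_J²) = sin(π/107) = 0.029356.
[ω*] 2 ÷ (1 + 0.029356) = 2 ÷ 1.029356 = 1.94296.
and ρ(B_{ω*}) = 1.94296 − 1 = 0.94296.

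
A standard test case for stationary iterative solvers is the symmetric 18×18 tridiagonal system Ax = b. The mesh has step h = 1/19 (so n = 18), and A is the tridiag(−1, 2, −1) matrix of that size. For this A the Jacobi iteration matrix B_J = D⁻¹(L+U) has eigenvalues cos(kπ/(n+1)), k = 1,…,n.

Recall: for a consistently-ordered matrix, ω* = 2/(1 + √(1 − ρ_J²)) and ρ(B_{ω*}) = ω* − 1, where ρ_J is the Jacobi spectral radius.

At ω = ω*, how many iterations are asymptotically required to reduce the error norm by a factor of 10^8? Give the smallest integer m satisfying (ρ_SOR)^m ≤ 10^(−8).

ρ_J = max_k |cos(kπ/19)| = cos(π/19) = 0.9863613
√(1−ρ_J²) simplifies to sin(π/19) = 0.1645946.
ω* = 2/(1+0.1645946) = 1.7173358
At ω = 1.7173358 every |λ(B_ω)| = ω−1, so ρ_SOR = 0.7173358.
For 8 digits: m = 8·ln10 / (−ln 0.7173358) = 18.4207/0.332211 = 55.449; round up → m = 56.

m = 56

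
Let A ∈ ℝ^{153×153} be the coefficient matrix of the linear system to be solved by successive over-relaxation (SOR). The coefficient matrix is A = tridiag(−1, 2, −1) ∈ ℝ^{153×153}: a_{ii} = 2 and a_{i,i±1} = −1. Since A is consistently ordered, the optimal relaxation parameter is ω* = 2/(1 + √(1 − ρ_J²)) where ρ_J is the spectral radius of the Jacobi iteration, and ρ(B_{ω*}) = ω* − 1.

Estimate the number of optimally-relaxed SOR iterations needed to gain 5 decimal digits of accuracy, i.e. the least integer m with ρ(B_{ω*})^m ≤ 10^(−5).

m = 283

spectrum of D⁻¹(L+U) = {cos(kπ/154) : 1≤k≤153}; ρ_J = cos(π/154) = 0.9997919.
√(1−ρ_J²) simplifies to sin(π/154) = 0.0203985.
[ω*] 2 ÷ (1 + 0.0203985) = 2 ÷ 1.0203985 = 1.9600186.
[ρ_SOR] ω* − 1 = 0.9600186.
m ≥ 5·ln10 / (−ln 0.9600186) = 282.161; smallest integer m = 283.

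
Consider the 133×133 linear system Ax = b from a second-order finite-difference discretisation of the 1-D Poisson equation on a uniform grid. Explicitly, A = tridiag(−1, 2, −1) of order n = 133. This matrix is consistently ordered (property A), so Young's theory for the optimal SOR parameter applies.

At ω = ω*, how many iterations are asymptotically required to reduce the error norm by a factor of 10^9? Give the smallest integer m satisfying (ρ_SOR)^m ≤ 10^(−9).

m = 442

n=133: λ(B_J) = 1 − λ(A)/2 = cos(kπ/134); k=1 gives ρ_J = 0.9997252.
1 − cos²(π/134) = sin²(π/134) ⇒ √(1−ρ_J²) = sin(π/134) = 0.0234426.
ω* = 2/(1+0.0234426) = 1.9541887
ρ_SOR = ω* − 1 ≈ 0.9541887.
ρ_SOR^m ≤ 10^(−9) ⇔ m ≥ 9·ln10/(−ln 0.9541887) = 20.7233/0.0468938 = 441.920; m = ⌈441.920⌉ = 442.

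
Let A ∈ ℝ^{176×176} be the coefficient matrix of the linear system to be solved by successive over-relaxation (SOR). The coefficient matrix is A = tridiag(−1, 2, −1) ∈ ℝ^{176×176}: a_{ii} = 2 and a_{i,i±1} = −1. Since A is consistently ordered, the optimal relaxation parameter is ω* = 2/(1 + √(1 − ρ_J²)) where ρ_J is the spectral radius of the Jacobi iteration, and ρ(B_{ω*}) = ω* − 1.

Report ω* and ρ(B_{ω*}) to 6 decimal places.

B_J for the 176×176 system has eigenvalues cos(kπ/177); ρ_J = cos(π/177) = 0.999842.
√(1 − cos²(π/177)) = sin(π/177) ≈ 0.0177482.
Young: ω* = 2/(1+√(1−ρ_J²)) = 2/(1+0.0177482) = 2/1.0177482 = 1.965123.
Hence ρ(B_{ω*}) = 1.965123 − 1 = 0.965123.

ω* = 1.965123, ρ_SOR = 0.965123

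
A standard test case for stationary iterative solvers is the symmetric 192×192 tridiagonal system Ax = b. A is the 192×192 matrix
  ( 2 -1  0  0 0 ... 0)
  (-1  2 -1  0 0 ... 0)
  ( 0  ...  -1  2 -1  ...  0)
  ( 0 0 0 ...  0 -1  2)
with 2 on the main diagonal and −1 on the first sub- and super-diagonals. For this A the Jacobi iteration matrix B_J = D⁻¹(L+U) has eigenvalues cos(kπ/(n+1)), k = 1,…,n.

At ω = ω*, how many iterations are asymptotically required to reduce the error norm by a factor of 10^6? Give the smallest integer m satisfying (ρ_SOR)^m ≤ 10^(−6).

m = 425

With n=192, ρ(Jacobi) = cos(π/193) = 0.9998675.
1 − cos²(π/193) = sin²(π/193) ⇒ √(1−ρ_J²) = sin(π/193) = 0.0162770.
Young: ω* = 2/(1+√(1−ρ_J²)) = 2/(1+0.0162770) = 2/1.0162770 = 1.9679674.
ρ_SOR = ω* − 1 = 1.9679674 − 1 = 0.9679674.
For 6 digits: m = 6·ln10 / (−ln 0.9679674) = 13.8155/0.0325569 = 424.349; round up → m = 425.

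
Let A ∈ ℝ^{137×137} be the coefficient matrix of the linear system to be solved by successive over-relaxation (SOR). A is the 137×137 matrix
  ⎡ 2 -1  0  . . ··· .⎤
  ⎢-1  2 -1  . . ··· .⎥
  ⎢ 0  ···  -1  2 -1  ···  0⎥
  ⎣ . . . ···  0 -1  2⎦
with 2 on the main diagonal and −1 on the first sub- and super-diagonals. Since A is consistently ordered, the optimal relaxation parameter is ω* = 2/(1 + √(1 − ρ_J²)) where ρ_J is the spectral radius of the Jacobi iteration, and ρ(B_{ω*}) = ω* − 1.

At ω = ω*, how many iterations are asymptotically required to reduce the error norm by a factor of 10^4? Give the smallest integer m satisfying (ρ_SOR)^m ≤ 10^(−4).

With n=137, ρ(Jacobi) = cos(π/138) = 0.9997409.
√(1−ρ_J²) simplifies to sin(π/138) = 0.0227632.
Then 2/(1+√(1−ρ_J²)) = 2/(1+0.0227632); ω* = 2/1.0227632 = 1.9554869.
ρ_SOR = ω* − 1 ≈ 0.9554869.
ρ_SOR^m ≤ 10^(−4) ⇔ m ≥ 4·ln10/(−ln 0.9554869) = 9.21034/0.0455342 = 202.273; m = ⌈202.273⌉ = 203.

m = 203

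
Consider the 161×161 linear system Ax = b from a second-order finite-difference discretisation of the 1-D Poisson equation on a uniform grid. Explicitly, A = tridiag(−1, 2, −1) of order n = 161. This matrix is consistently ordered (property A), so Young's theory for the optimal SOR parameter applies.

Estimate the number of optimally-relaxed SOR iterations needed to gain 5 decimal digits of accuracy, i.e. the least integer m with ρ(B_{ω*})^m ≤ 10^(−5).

m = 297

B_J for the 161×161 system has eigenvalues cos(kπ/162); ρ_J = cos(π/162) = 0.9998120.
√(1 − cos²(π/162)) = sin(π/162) ≈ 0.0193913.
ω* = 2/(1+0.0193913) = 1.9619551
[ρ_SOR] ω* − 1 = 0.9619551.
(0.9619551)^m ≤ 10^{−5}  ⇒  m·ln(0.9619551) ≤ −5·ln10  ⇒  m ≥ 296.820  ⇒  m = 297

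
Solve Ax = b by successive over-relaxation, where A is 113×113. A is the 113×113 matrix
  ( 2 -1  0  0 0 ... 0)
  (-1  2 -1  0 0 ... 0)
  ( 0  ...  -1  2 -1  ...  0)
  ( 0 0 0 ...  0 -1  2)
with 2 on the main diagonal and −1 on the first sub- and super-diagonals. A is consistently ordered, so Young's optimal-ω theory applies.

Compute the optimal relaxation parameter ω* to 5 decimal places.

ω* = 1.94637

[ρ_J] n=113: ρ(B_J) = cos(π/(n+1)) = cos(π/114) = 0.99962.
root = sin(π/114) = 0.027554  (since 1−cos² = sin²).
ω* = 2/(1+0.027554) = 1.94637
ρ_SOR = ω* − 1 ≈ 0.94637.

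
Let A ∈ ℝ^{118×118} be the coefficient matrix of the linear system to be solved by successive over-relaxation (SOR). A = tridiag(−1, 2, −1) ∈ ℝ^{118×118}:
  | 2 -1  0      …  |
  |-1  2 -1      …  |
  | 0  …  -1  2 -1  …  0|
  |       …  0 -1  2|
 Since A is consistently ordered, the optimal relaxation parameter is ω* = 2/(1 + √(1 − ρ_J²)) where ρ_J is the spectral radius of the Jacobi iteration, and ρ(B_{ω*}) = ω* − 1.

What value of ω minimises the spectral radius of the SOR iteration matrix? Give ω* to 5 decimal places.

ω* = 1.94856

spectrum of D⁻¹(L+U) = {cos(kπ/119) : 1≤k≤118}; ρ_J = cos(π/119) = 0.99965.
√(1 − cos²(π/119)) = sin(π/119) ≈ 0.026397.
Then 2/(1+√(1−ρ_J²)) = 2/(1+0.026397); ω* = 2/1.026397 = 1.94856.
[ρ_SOR] ω* − 1 = 0.94856.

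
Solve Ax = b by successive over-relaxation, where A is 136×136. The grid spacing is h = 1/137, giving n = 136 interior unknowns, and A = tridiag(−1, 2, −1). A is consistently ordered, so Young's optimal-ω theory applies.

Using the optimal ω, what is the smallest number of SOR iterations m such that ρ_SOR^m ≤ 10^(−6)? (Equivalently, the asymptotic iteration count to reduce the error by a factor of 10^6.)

m = 302

With n=136, ρ(Jacobi) = cos(π/137) = 0.9997371.
1 − cos²(π/137) = sin²(π/137) ⇒ √(1−ρ_J²) = sin(π/137) = 0.0229293.
So ω* = 2/1.0229293 = 1.9551693 (Young).
ρ_SOR = ω* − 1 ≈ 0.9551693.
6·ln10 = 13.8155; −ln(0.9551693) = 0.0458667; m = ⌈13.8155/0.0458667⌉ = ⌈301.210⌉ = 302.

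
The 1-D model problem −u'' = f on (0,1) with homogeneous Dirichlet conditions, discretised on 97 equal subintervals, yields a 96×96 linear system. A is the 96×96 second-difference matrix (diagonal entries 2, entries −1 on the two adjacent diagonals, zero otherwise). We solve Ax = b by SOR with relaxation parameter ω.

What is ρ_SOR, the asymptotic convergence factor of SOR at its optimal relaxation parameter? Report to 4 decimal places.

ρ_SOR = 0.9373

spectrum of D⁻¹(L+U) = {cos(kπ/97) : 1≤k≤96}; ρ_J = cos(π/97) = 0.9995.
root = sin(π/97) = 0.03238  (since 1−cos² = sin²).
Then 2/(1+√(1−ρ_J²)) = 2/(1+0.03238); ω* = 2/1.03238 = 1.9373.
Hence ρ(B_{ω*}) = 1.9373 − 1 = 0.9373.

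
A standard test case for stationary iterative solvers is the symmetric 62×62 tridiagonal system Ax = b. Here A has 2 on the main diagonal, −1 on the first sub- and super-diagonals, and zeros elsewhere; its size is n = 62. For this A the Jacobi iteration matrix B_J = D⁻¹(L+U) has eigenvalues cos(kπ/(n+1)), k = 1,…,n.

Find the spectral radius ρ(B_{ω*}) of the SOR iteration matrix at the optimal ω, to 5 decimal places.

n=62: λ(B_J) = 1 − λ(A)/2 = cos(kπ/63); k=1 gives ρ_J = 0.99876.
√(1−ρ_J²) simplifies to sin(π/63) = 0.049846.
ω* = 2/(1+0.049846) = 1.90504
ρ_SOR = ω* − 1 = 1.90504 − 1 = 0.90504.

ρ_SOR = 0.90504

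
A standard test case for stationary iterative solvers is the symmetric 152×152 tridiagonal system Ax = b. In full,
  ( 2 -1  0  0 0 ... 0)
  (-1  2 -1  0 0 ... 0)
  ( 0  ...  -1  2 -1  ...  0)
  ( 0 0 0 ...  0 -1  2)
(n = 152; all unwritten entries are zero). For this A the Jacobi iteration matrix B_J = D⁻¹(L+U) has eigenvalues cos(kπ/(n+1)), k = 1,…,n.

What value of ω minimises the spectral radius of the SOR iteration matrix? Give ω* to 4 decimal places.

n=152: λ(B_J) = 1 − λ(A)/2 = cos(kπ/153); k=1 gives ρ_J = 0.9998.
√(1 − cos²(π/153)) = sin(π/153) ≈ 0.02053.
[ω*] 2 ÷ (1 + 0.02053) = 2 ÷ 1.02053 = 1.9598.
and ρ(B_{ω*}) = 1.9598 − 1 = 0.9598.

ω* = 1.9598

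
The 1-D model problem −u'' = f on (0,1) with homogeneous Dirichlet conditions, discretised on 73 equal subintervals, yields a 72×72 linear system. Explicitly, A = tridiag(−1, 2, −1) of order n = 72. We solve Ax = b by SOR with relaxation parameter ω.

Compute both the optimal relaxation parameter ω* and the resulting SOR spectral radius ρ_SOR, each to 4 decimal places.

ω* = 1.9175, ρ_SOR = 0.9175

n=72: λ(B_J) = 1 − λ(A)/2 = cos(kπ/73); k=1 gives ρ_J = 0.9991.
root = sin(π/73) = 0.04302  (since 1−cos² = sin²).
So ω* = 2/1.04302 = 1.9175 (Young).
ρ(B_{ω*}) = ω*−1 = 0.9175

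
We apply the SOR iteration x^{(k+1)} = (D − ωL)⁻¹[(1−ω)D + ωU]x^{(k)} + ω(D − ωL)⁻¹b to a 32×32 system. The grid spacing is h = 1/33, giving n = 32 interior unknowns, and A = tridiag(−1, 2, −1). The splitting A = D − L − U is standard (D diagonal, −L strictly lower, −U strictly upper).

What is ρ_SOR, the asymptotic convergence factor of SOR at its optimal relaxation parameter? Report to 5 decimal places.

B_J for the 32×32 system has eigenvalues cos(kπ/33); ρ_J = cos(π/33) = 0.99547.
√(1−ρ_J²) simplifies to sin(π/33) = 0.095056.
ω* = 2/(1+0.095056) = 1.82639
Hence ρ(B_{ω*}) = 1.82639 − 1 = 0.82639.

ρ_SOR = 0.82639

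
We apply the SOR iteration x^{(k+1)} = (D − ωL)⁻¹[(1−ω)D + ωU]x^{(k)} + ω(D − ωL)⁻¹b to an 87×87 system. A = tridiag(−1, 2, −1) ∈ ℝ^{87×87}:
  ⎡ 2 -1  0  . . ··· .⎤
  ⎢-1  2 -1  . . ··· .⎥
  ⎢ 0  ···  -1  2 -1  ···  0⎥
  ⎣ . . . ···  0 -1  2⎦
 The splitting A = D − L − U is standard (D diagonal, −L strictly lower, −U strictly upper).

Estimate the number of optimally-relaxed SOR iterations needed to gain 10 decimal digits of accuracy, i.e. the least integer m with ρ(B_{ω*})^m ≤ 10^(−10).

m = 323

[ρ_J] n=87: ρ(B_J) = cos(π/(n+1)) = cos(π/88) = 0.9993628.
√(1−ρ_J²) = |sin(π/88)| = 0.0356923
[ω*] 2 ÷ (1 + 0.0356923) = 2 ÷ 1.0356923 = 1.9310755.
Hence ρ(B_{ω*}) = 1.9310755 − 1 = 0.9310755.
For 10 digits: m = 10·ln10 / (−ln 0.9310755) = 23.0259/0.0714149 = 322.424; round up → m = 323.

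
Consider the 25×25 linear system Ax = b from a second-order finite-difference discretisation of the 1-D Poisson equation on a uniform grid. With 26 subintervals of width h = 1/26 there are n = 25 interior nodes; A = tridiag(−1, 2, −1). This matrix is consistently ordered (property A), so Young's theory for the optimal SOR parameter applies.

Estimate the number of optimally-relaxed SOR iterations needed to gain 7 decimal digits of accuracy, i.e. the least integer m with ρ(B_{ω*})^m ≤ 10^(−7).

m = 67

½·tridiag(1,0,1) at n=25: λ_k = cos(kπ/26); max |λ| at k=1 ⇒ ρ_J = cos(π/26) ≈ 0.9927089.
root = sin(π/26) = 0.1205367  (since 1−cos² = sin²).
So ω* = 2/1.1205367 = 1.7848590 (Young).
At ω = 1.7848590 every |λ(B_ω)| = ω−1, so ρ_SOR = 0.7848590.
ρ_SOR^m ≤ 10^(−7) ⇔ m ≥ 7·ln10/(−ln 0.7848590) = 16.1181/0.242251 = 66.535; m = ⌈66.535⌉ = 67.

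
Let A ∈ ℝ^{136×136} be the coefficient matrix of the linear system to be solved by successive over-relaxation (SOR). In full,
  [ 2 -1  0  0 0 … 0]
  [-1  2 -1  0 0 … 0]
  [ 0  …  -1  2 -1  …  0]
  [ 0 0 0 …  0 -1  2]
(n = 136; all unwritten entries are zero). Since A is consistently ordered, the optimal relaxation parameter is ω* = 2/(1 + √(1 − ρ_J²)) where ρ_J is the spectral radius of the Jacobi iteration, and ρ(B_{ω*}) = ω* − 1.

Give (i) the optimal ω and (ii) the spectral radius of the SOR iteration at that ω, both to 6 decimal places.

[ρ_J] n=136: ρ(B_J) = cos(π/(n+1)) = cos(π/137) = 0.999737.
1 − cos²(π/137) = sin²(π/137) ⇒ √(1−ρ_J²) = sin(π/137) = 0.0229293.
Young: ω* = 2/(1+√(1−ρ_J²)) = 2/(1+0.0229293) = 2/1.0229293 = 1.955169.
ρ(B_{ω*}) = ω*−1 = 0.955169

ω* = 1.955169, ρ_SOR = 0.955169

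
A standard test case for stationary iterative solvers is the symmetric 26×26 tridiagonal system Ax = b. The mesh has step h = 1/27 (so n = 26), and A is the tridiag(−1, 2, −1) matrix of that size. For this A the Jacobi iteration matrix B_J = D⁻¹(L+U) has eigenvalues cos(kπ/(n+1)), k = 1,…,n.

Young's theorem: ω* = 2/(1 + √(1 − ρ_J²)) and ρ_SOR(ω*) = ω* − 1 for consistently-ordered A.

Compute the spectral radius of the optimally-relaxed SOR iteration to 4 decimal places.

B_J for the 26×26 system has eigenvalues cos(kπ/27); ρ_J = cos(π/27) = 0.9932.
√(1 − cos²(π/27)) = sin(π/27) ≈ 0.11609.
So ω* = 2/1.11609 = 1.7920 (Young).
and ρ(B_{ω*}) = 1.7920 − 1 = 0.7920.

ρ_SOR = 0.7920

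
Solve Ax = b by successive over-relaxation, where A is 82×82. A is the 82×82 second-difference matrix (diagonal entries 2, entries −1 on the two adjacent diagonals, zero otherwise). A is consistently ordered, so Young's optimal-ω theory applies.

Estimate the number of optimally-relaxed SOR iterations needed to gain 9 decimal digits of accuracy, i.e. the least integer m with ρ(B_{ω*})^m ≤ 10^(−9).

m = 274

B_J for the 82×82 system has eigenvalues cos(kπ/83); ρ_J = cos(π/83) = 0.9992838.
1 − cos²(π/83) = sin²(π/83) ⇒ √(1−ρ_J²) = sin(π/83) = 0.0378415.
ω* = 2 / (1 + 0.0378415) = 2 / 1.0378415 ≈ 1.9270765.
ρ_SOR = ω* − 1 ≈ 0.9270765.
Need (0.9270765)^m ≤ 10^(−9): m ≥ 9·ln10/|ln 0.9270765| = 20.7233/0.0757192 = 273.686 ⇒ m = 274.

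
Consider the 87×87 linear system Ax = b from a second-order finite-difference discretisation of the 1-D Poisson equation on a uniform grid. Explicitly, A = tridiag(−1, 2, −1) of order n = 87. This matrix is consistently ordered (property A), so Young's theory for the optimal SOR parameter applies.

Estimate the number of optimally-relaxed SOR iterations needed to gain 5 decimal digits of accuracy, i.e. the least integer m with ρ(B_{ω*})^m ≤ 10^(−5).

[ρ_J] n=87: ρ(B_J) = cos(π/(n+1)) = cos(π/88) = 0.9993628.
√(1−ρ_J²) simplifies to sin(π/88) = 0.0356923.
ω* = 2/(1+0.0356923) = 1.9310755
ρ_SOR = ω* − 1 ≈ 0.9310755.
ρ_SOR^m ≤ 10^(−5) ⇔ m ≥ 5·ln10/(−ln 0.9310755) = 11.5129/0.0714149 = 161.211; m = ⌈161.211⌉ = 162.

m = 162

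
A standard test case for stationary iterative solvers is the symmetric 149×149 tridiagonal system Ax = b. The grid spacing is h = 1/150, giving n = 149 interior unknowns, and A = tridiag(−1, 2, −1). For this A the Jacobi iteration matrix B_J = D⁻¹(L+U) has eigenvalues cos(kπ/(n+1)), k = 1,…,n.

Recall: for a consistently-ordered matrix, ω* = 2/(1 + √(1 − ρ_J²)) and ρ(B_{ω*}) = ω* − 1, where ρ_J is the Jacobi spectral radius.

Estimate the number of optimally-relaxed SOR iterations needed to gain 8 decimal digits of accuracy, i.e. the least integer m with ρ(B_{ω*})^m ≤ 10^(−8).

m = 440

With n=149, ρ(Jacobi) = cos(π/150) = 0.9997807.
√(1−ρ_J²) = |sin(π/150)| = 0.0209424
Then 2/(1+√(1−ρ_J²)) = 2/(1+0.0209424); ω* = 2/1.0209424 = 1.9589744.
ρ_SOR = ω* − 1 = 1.9589744 − 1 = 0.9589744.
8·ln10 = 18.4207; −ln(0.9589744) = 0.0418909; m = ⌈18.4207/0.0418909⌉ = ⌈439.730⌉ = 440.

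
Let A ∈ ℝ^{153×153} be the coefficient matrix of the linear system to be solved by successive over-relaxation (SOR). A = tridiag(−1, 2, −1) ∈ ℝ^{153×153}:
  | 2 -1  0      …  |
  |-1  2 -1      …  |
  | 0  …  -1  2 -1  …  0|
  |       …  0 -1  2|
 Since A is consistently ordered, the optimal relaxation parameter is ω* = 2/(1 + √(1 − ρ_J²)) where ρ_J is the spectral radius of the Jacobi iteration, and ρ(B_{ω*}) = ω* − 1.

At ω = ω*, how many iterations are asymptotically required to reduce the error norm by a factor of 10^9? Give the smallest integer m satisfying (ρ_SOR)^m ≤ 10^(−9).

m = 508

ρ_J = max_k |cos(kπ/154)| = cos(π/154) = 0.9997919
√(1−ρ_J²) simplifies to sin(π/154) = 0.0203985.
Then 2/(1+√(1−ρ_J²)) = 2/(1+0.0203985); ω* = 2/1.0203985 = 1.9600186.
[ρ_SOR] ω* − 1 = 0.9600186.
9·ln10 = 20.7233; −ln(0.9600186) = 0.0408026; m = ⌈20.7233/0.0408026⌉ = ⌈507.892⌉ = 508.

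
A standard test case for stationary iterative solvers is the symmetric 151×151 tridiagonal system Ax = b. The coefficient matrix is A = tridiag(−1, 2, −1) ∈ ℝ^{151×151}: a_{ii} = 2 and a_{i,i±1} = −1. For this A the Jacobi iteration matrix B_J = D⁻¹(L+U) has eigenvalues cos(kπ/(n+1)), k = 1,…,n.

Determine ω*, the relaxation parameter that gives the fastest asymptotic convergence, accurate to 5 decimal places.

ω* = 1.95950

n=151: λ(B_J) = 1 − λ(A)/2 = cos(kπ/152); k=1 gives ρ_J = 0.99979.
√(1 − cos²(π/152)) = sin(π/152) ≈ 0.020667.
[ω*] 2 ÷ (1 + 0.020667) = 2 ÷ 1.020667 = 1.95950.
ρ_SOR = ω* − 1 ≈ 0.95950.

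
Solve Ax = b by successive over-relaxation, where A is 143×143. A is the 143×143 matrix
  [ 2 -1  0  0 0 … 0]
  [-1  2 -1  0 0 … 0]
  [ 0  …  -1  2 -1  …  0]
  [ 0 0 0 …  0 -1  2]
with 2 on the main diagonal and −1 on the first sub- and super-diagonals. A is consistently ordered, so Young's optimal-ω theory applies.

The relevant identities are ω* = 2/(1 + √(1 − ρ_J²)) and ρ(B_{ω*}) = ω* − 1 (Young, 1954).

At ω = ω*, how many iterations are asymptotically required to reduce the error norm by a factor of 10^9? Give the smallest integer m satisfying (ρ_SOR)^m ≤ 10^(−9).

[ρ_J] n=143: ρ(B_J) = cos(π/(n+1)) = cos(π/144) = 0.9997620.
root = sin(π/144) = 0.0218149  (since 1−cos² = sin²).
[ω*] 2 ÷ (1 + 0.0218149) = 2 ÷ 1.0218149 = 1.9573017.
At ω = 1.9573017 every |λ(B_ω)| = ω−1, so ρ_SOR = 0.9573017.
Need (0.9573017)^m ≤ 10^(−9): m ≥ 9·ln10/|ln 0.9573017| = 20.7233/0.0436367 = 474.905 ⇒ m = 475.

m = 475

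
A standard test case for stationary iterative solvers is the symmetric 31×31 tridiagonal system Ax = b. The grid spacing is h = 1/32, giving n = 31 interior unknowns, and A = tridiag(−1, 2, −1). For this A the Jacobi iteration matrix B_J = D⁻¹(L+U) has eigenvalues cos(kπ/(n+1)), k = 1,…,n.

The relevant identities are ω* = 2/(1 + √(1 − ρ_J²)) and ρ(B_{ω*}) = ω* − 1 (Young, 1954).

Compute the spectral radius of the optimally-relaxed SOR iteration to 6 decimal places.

ρ_SOR = 0.821465

With n=31, ρ(Jacobi) = cos(π/32) = 0.995185.
root = sin(π/32) = 0.0980171  (since 1−cos² = sin²).
[ω*] 2 ÷ (1 + 0.0980171) = 2 ÷ 1.0980171 = 1.821465.
ρ(B_{ω*}) = ω*−1 = 0.821465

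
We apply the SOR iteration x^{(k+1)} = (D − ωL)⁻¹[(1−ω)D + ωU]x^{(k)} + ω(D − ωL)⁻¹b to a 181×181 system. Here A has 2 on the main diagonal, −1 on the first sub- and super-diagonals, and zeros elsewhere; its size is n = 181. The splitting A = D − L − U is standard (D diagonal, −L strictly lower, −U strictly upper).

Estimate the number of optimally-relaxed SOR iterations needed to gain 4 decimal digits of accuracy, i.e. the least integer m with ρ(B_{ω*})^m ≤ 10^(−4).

B_J for the 181×181 system has eigenvalues cos(kπ/182); ρ_J = cos(π/182) = 0.9998510.
root = sin(π/182) = 0.0172606  (since 1−cos² = sin²).
Young: ω* = 2/(1+√(1−ρ_J²)) = 2/(1+0.0172606) = 2/1.0172606 = 1.9660645.
and ρ(B_{ω*}) = 1.9660645 − 1 = 0.9660645.
4·ln10 = 9.21034; −ln(0.9660645) = 0.0345247; m = ⌈9.21034/0.0345247⌉ = ⌈266.775⌉ = 267.

m = 267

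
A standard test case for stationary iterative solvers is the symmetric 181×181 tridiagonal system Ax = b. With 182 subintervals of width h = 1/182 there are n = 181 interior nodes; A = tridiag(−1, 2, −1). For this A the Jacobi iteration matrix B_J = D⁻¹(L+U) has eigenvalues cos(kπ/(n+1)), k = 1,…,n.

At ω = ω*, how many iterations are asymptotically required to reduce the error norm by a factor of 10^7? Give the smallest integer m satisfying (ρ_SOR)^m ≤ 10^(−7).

m = 467

½·tridiag(1,0,1) at n=181: λ_k = cos(kπ/182); max |λ| at k=1 ⇒ ρ_J = cos(π/182) ≈ 0.9998510.
√(1 − cos²(π/182)) = sin(π/182) ≈ 0.0172606.
[ω*] 2 ÷ (1 + 0.0172606) = 2 ÷ 1.0172606 = 1.9660645.
ρ_SOR = ω* − 1 ≈ 0.9660645.
ρ_SOR^m ≤ 10^(−7) ⇔ m ≥ 7·ln10/(−ln 0.9660645) = 16.1181/0.0345247 = 466.857; m = ⌈466.857⌉ = 467.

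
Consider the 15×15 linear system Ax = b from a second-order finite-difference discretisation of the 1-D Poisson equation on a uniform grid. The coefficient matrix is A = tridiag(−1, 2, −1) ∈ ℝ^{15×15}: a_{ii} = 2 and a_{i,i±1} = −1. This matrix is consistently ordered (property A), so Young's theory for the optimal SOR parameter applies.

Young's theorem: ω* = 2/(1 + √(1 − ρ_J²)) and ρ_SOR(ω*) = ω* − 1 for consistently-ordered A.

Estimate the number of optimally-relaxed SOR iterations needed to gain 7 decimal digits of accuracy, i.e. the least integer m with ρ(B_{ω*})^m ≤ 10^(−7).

m = 41

With n=15, ρ(Jacobi) = cos(π/16) = 0.9807853.
root = sin(π/16) = 0.1950903  (since 1−cos² = sin²).
So ω* = 2/1.1950903 = 1.6735137 (Young).
ρ(B_{ω*}) = ω*−1 = 0.6735137
ρ_SOR^m ≤ 10^(−7) ⇔ m ≥ 7·ln10/(−ln 0.6735137) = 16.1181/0.395247 = 40.780; m = ⌈40.780⌉ = 41.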